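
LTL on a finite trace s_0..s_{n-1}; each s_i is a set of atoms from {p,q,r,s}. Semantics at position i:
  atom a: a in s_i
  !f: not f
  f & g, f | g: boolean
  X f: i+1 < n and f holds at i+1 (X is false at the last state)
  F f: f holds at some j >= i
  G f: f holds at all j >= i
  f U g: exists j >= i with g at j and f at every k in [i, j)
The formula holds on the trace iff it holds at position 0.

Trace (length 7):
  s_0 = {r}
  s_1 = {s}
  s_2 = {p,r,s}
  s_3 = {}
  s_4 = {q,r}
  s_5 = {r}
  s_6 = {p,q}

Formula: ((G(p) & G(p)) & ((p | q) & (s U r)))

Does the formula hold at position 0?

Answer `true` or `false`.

Answer: false

Derivation:
s_0={r}: ((G(p) & G(p)) & ((p | q) & (s U r)))=False (G(p) & G(p))=False G(p)=False p=False ((p | q) & (s U r))=False (p | q)=False q=False (s U r)=True s=False r=True
s_1={s}: ((G(p) & G(p)) & ((p | q) & (s U r)))=False (G(p) & G(p))=False G(p)=False p=False ((p | q) & (s U r))=False (p | q)=False q=False (s U r)=True s=True r=False
s_2={p,r,s}: ((G(p) & G(p)) & ((p | q) & (s U r)))=False (G(p) & G(p))=False G(p)=False p=True ((p | q) & (s U r))=True (p | q)=True q=False (s U r)=True s=True r=True
s_3={}: ((G(p) & G(p)) & ((p | q) & (s U r)))=False (G(p) & G(p))=False G(p)=False p=False ((p | q) & (s U r))=False (p | q)=False q=False (s U r)=False s=False r=False
s_4={q,r}: ((G(p) & G(p)) & ((p | q) & (s U r)))=False (G(p) & G(p))=False G(p)=False p=False ((p | q) & (s U r))=True (p | q)=True q=True (s U r)=True s=False r=True
s_5={r}: ((G(p) & G(p)) & ((p | q) & (s U r)))=False (G(p) & G(p))=False G(p)=False p=False ((p | q) & (s U r))=False (p | q)=False q=False (s U r)=True s=False r=True
s_6={p,q}: ((G(p) & G(p)) & ((p | q) & (s U r)))=False (G(p) & G(p))=True G(p)=True p=True ((p | q) & (s U r))=False (p | q)=True q=True (s U r)=False s=False r=False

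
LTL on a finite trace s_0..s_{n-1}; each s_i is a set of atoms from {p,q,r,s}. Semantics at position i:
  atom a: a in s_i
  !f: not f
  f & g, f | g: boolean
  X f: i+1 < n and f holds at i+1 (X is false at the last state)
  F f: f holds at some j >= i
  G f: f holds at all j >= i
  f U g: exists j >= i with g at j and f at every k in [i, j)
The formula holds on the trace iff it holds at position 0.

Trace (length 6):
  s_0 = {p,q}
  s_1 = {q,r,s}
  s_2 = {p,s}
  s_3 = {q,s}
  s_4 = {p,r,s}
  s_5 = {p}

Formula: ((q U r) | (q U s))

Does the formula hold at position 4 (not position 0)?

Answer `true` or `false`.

Answer: true

Derivation:
s_0={p,q}: ((q U r) | (q U s))=True (q U r)=True q=True r=False (q U s)=True s=False
s_1={q,r,s}: ((q U r) | (q U s))=True (q U r)=True q=True r=True (q U s)=True s=True
s_2={p,s}: ((q U r) | (q U s))=True (q U r)=False q=False r=False (q U s)=True s=True
s_3={q,s}: ((q U r) | (q U s))=True (q U r)=True q=True r=False (q U s)=True s=True
s_4={p,r,s}: ((q U r) | (q U s))=True (q U r)=True q=False r=True (q U s)=True s=True
s_5={p}: ((q U r) | (q U s))=False (q U r)=False q=False r=False (q U s)=False s=False
Evaluating at position 4: result = True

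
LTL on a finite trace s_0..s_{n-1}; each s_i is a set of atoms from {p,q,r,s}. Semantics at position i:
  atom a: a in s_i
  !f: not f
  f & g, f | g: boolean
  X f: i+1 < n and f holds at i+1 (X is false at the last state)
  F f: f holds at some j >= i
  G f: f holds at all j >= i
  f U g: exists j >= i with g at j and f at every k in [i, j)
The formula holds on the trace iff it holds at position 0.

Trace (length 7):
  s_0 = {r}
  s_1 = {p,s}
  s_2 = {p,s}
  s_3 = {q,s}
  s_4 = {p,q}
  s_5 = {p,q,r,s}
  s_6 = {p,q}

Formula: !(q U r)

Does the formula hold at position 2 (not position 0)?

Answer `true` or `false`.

Answer: true

Derivation:
s_0={r}: !(q U r)=False (q U r)=True q=False r=True
s_1={p,s}: !(q U r)=True (q U r)=False q=False r=False
s_2={p,s}: !(q U r)=True (q U r)=False q=False r=False
s_3={q,s}: !(q U r)=False (q U r)=True q=True r=False
s_4={p,q}: !(q U r)=False (q U r)=True q=True r=False
s_5={p,q,r,s}: !(q U r)=False (q U r)=True q=True r=True
s_6={p,q}: !(q U r)=True (q U r)=False q=True r=False
Evaluating at position 2: result = True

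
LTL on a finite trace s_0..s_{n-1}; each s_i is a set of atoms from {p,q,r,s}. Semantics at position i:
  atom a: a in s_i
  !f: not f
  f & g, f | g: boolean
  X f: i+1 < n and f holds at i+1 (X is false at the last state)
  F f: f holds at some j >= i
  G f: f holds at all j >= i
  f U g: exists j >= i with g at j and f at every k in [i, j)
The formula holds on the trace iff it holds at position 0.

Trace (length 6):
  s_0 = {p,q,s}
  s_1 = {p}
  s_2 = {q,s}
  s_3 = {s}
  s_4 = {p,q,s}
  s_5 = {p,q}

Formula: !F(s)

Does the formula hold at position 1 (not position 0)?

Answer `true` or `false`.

Answer: false

Derivation:
s_0={p,q,s}: !F(s)=False F(s)=True s=True
s_1={p}: !F(s)=False F(s)=True s=False
s_2={q,s}: !F(s)=False F(s)=True s=True
s_3={s}: !F(s)=False F(s)=True s=True
s_4={p,q,s}: !F(s)=False F(s)=True s=True
s_5={p,q}: !F(s)=True F(s)=False s=False
Evaluating at position 1: result = False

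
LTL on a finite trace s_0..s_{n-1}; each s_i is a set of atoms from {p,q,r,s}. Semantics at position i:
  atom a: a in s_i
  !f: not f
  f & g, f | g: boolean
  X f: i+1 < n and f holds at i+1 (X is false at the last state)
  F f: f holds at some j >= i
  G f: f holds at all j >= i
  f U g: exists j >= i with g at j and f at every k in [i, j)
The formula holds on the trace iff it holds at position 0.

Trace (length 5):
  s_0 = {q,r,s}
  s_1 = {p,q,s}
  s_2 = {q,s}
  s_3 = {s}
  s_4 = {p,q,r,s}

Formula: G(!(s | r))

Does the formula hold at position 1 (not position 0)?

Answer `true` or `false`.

Answer: false

Derivation:
s_0={q,r,s}: G(!(s | r))=False !(s | r)=False (s | r)=True s=True r=True
s_1={p,q,s}: G(!(s | r))=False !(s | r)=False (s | r)=True s=True r=False
s_2={q,s}: G(!(s | r))=False !(s | r)=False (s | r)=True s=True r=False
s_3={s}: G(!(s | r))=False !(s | r)=False (s | r)=True s=True r=False
s_4={p,q,r,s}: G(!(s | r))=False !(s | r)=False (s | r)=True s=True r=True
Evaluating at position 1: result = False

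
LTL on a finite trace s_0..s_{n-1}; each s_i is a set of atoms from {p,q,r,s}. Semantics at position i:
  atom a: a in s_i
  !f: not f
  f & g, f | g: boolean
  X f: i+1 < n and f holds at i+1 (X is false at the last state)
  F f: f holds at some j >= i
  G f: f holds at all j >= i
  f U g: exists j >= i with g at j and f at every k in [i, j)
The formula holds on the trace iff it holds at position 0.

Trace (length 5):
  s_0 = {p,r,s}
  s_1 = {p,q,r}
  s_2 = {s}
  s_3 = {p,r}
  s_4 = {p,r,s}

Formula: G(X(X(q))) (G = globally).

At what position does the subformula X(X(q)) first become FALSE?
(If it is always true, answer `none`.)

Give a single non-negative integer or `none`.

s_0={p,r,s}: X(X(q))=False X(q)=True q=False
s_1={p,q,r}: X(X(q))=False X(q)=False q=True
s_2={s}: X(X(q))=False X(q)=False q=False
s_3={p,r}: X(X(q))=False X(q)=False q=False
s_4={p,r,s}: X(X(q))=False X(q)=False q=False
G(X(X(q))) holds globally = False
First violation at position 0.

Answer: 0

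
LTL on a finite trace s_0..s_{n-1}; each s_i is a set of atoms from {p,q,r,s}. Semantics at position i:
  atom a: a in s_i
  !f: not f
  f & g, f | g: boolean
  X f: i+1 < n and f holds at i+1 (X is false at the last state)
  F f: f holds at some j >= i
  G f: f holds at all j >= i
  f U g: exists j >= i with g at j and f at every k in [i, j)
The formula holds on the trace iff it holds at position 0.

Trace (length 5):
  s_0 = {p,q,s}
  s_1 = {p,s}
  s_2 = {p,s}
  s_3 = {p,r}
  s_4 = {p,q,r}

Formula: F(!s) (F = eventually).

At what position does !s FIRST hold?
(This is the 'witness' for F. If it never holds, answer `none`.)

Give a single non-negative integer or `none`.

Answer: 3

Derivation:
s_0={p,q,s}: !s=False s=True
s_1={p,s}: !s=False s=True
s_2={p,s}: !s=False s=True
s_3={p,r}: !s=True s=False
s_4={p,q,r}: !s=True s=False
F(!s) holds; first witness at position 3.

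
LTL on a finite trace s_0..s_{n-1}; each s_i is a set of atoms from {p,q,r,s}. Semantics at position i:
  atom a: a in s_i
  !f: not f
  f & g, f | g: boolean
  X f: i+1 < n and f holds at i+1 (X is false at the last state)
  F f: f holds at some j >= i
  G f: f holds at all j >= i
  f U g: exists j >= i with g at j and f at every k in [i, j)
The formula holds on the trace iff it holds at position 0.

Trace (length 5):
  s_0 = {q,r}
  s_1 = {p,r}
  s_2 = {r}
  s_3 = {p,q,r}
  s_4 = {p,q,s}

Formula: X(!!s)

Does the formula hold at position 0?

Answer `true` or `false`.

s_0={q,r}: X(!!s)=False !!s=False !s=True s=False
s_1={p,r}: X(!!s)=False !!s=False !s=True s=False
s_2={r}: X(!!s)=False !!s=False !s=True s=False
s_3={p,q,r}: X(!!s)=True !!s=False !s=True s=False
s_4={p,q,s}: X(!!s)=False !!s=True !s=False s=True

Answer: false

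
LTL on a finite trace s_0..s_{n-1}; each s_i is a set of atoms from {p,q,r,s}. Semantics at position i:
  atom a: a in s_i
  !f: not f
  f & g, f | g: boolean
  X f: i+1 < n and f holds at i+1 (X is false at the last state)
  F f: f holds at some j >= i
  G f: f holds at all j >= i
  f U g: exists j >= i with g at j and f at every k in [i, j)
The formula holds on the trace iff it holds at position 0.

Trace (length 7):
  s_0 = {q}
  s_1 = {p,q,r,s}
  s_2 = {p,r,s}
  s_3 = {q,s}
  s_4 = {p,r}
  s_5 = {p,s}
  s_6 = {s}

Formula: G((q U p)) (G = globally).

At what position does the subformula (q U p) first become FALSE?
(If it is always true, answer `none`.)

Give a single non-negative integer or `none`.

s_0={q}: (q U p)=True q=True p=False
s_1={p,q,r,s}: (q U p)=True q=True p=True
s_2={p,r,s}: (q U p)=True q=False p=True
s_3={q,s}: (q U p)=True q=True p=False
s_4={p,r}: (q U p)=True q=False p=True
s_5={p,s}: (q U p)=True q=False p=True
s_6={s}: (q U p)=False q=False p=False
G((q U p)) holds globally = False
First violation at position 6.

Answer: 6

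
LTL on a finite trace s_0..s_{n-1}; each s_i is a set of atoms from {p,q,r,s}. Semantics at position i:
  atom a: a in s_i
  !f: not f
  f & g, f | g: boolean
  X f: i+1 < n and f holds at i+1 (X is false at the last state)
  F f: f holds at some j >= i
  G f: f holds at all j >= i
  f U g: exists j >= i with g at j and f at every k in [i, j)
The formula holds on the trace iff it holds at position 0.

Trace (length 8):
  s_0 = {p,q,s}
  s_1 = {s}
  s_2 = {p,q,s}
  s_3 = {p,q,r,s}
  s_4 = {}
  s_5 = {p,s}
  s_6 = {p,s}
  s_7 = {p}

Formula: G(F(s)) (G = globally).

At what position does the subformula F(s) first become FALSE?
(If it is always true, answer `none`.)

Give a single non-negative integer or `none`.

s_0={p,q,s}: F(s)=True s=True
s_1={s}: F(s)=True s=True
s_2={p,q,s}: F(s)=True s=True
s_3={p,q,r,s}: F(s)=True s=True
s_4={}: F(s)=True s=False
s_5={p,s}: F(s)=True s=True
s_6={p,s}: F(s)=True s=True
s_7={p}: F(s)=False s=False
G(F(s)) holds globally = False
First violation at position 7.

Answer: 7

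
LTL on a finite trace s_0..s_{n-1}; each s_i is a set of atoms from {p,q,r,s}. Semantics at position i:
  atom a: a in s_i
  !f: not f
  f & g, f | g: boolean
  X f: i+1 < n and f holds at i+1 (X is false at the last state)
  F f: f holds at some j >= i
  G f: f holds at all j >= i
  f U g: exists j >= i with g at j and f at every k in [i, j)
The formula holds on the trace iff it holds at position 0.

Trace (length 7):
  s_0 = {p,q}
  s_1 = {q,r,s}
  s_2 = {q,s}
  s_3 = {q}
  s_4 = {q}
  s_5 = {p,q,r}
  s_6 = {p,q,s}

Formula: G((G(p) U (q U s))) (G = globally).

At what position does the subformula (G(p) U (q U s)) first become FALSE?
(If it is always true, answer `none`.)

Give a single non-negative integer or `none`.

s_0={p,q}: (G(p) U (q U s))=True G(p)=False p=True (q U s)=True q=True s=False
s_1={q,r,s}: (G(p) U (q U s))=True G(p)=False p=False (q U s)=True q=True s=True
s_2={q,s}: (G(p) U (q U s))=True G(p)=False p=False (q U s)=True q=True s=True
s_3={q}: (G(p) U (q U s))=True G(p)=False p=False (q U s)=True q=True s=False
s_4={q}: (G(p) U (q U s))=True G(p)=False p=False (q U s)=True q=True s=False
s_5={p,q,r}: (G(p) U (q U s))=True G(p)=True p=True (q U s)=True q=True s=False
s_6={p,q,s}: (G(p) U (q U s))=True G(p)=True p=True (q U s)=True q=True s=True
G((G(p) U (q U s))) holds globally = True
No violation — formula holds at every position.

Answer: none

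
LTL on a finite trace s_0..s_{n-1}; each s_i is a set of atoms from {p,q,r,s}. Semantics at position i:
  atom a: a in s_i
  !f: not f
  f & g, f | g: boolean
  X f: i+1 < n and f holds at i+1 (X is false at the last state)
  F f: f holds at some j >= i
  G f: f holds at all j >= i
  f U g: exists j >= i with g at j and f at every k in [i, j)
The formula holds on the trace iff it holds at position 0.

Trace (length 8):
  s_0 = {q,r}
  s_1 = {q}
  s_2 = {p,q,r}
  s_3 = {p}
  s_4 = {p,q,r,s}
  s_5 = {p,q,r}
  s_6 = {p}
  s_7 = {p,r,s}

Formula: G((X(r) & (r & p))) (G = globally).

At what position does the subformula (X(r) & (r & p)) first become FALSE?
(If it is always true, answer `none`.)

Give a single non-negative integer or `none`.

s_0={q,r}: (X(r) & (r & p))=False X(r)=False r=True (r & p)=False p=False
s_1={q}: (X(r) & (r & p))=False X(r)=True r=False (r & p)=False p=False
s_2={p,q,r}: (X(r) & (r & p))=False X(r)=False r=True (r & p)=True p=True
s_3={p}: (X(r) & (r & p))=False X(r)=True r=False (r & p)=False p=True
s_4={p,q,r,s}: (X(r) & (r & p))=True X(r)=True r=True (r & p)=True p=True
s_5={p,q,r}: (X(r) & (r & p))=False X(r)=False r=True (r & p)=True p=True
s_6={p}: (X(r) & (r & p))=False X(r)=True r=False (r & p)=False p=True
s_7={p,r,s}: (X(r) & (r & p))=False X(r)=False r=True (r & p)=True p=True
G((X(r) & (r & p))) holds globally = False
First violation at position 0.

Answer: 0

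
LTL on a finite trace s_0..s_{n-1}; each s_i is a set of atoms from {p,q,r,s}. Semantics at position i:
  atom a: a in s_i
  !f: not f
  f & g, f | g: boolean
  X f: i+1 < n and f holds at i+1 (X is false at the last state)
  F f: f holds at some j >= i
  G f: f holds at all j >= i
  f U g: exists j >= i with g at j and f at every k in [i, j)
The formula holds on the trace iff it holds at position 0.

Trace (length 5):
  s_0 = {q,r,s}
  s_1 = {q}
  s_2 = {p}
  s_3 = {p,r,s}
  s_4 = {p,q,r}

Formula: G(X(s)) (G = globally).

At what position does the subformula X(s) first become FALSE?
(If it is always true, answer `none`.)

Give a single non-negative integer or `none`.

s_0={q,r,s}: X(s)=False s=True
s_1={q}: X(s)=False s=False
s_2={p}: X(s)=True s=False
s_3={p,r,s}: X(s)=False s=True
s_4={p,q,r}: X(s)=False s=False
G(X(s)) holds globally = False
First violation at position 0.

Answer: 0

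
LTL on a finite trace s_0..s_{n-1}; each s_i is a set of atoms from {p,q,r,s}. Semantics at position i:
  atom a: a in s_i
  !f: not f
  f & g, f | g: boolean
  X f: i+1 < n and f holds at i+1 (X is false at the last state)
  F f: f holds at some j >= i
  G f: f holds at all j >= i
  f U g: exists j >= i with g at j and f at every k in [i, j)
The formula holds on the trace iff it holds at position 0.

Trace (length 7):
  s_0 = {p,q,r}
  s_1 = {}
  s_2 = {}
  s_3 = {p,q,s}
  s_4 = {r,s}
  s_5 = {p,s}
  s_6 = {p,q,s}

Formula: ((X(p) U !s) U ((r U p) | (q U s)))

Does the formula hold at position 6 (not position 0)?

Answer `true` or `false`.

s_0={p,q,r}: ((X(p) U !s) U ((r U p) | (q U s)))=True (X(p) U !s)=True X(p)=False p=True !s=True s=False ((r U p) | (q U s))=True (r U p)=True r=True (q U s)=False q=True
s_1={}: ((X(p) U !s) U ((r U p) | (q U s)))=True (X(p) U !s)=True X(p)=False p=False !s=True s=False ((r U p) | (q U s))=False (r U p)=False r=False (q U s)=False q=False
s_2={}: ((X(p) U !s) U ((r U p) | (q U s)))=True (X(p) U !s)=True X(p)=True p=False !s=True s=False ((r U p) | (q U s))=False (r U p)=False r=False (q U s)=False q=False
s_3={p,q,s}: ((X(p) U !s) U ((r U p) | (q U s)))=True (X(p) U !s)=False X(p)=False p=True !s=False s=True ((r U p) | (q U s))=True (r U p)=True r=False (q U s)=True q=True
s_4={r,s}: ((X(p) U !s) U ((r U p) | (q U s)))=True (X(p) U !s)=False X(p)=True p=False !s=False s=True ((r U p) | (q U s))=True (r U p)=True r=True (q U s)=True q=False
s_5={p,s}: ((X(p) U !s) U ((r U p) | (q U s)))=True (X(p) U !s)=False X(p)=True p=True !s=False s=True ((r U p) | (q U s))=True (r U p)=True r=False (q U s)=True q=False
s_6={p,q,s}: ((X(p) U !s) U ((r U p) | (q U s)))=True (X(p) U !s)=False X(p)=False p=True !s=False s=True ((r U p) | (q U s))=True (r U p)=True r=False (q U s)=True q=True
Evaluating at position 6: result = True

Answer: true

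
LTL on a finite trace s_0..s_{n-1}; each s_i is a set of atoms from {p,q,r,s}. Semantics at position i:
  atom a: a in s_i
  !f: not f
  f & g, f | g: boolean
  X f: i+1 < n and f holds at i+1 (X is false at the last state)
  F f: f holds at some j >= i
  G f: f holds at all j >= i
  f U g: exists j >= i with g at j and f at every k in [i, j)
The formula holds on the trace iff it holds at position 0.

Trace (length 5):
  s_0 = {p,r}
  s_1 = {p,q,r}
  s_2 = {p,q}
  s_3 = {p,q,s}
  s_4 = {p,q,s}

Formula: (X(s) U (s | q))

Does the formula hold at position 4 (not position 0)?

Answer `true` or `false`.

s_0={p,r}: (X(s) U (s | q))=False X(s)=False s=False (s | q)=False q=False
s_1={p,q,r}: (X(s) U (s | q))=True X(s)=False s=False (s | q)=True q=True
s_2={p,q}: (X(s) U (s | q))=True X(s)=True s=False (s | q)=True q=True
s_3={p,q,s}: (X(s) U (s | q))=True X(s)=True s=True (s | q)=True q=True
s_4={p,q,s}: (X(s) U (s | q))=True X(s)=False s=True (s | q)=True q=True
Evaluating at position 4: result = True

Answer: true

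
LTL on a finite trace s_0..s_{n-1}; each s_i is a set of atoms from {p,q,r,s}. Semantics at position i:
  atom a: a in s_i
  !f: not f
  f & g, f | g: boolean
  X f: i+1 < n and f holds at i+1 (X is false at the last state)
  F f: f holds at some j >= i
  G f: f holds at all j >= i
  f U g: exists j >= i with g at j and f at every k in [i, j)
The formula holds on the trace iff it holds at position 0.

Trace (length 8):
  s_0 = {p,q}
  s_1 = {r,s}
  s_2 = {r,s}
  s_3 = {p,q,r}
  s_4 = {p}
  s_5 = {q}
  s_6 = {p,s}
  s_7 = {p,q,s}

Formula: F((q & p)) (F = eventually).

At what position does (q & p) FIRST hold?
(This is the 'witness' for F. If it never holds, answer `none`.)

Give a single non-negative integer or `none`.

s_0={p,q}: (q & p)=True q=True p=True
s_1={r,s}: (q & p)=False q=False p=False
s_2={r,s}: (q & p)=False q=False p=False
s_3={p,q,r}: (q & p)=True q=True p=True
s_4={p}: (q & p)=False q=False p=True
s_5={q}: (q & p)=False q=True p=False
s_6={p,s}: (q & p)=False q=False p=True
s_7={p,q,s}: (q & p)=True q=True p=True
F((q & p)) holds; first witness at position 0.

Answer: 0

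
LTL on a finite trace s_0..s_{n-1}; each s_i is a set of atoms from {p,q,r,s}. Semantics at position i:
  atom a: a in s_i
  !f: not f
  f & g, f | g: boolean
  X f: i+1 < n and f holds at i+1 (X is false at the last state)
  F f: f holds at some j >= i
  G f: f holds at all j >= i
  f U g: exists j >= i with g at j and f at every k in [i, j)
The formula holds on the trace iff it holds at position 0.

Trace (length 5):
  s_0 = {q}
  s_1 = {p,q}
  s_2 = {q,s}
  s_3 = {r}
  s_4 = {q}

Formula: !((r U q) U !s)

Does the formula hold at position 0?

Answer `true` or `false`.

s_0={q}: !((r U q) U !s)=False ((r U q) U !s)=True (r U q)=True r=False q=True !s=True s=False
s_1={p,q}: !((r U q) U !s)=False ((r U q) U !s)=True (r U q)=True r=False q=True !s=True s=False
s_2={q,s}: !((r U q) U !s)=False ((r U q) U !s)=True (r U q)=True r=False q=True !s=False s=True
s_3={r}: !((r U q) U !s)=False ((r U q) U !s)=True (r U q)=True r=True q=False !s=True s=False
s_4={q}: !((r U q) U !s)=False ((r U q) U !s)=True (r U q)=True r=False q=True !s=True s=False

Answer: false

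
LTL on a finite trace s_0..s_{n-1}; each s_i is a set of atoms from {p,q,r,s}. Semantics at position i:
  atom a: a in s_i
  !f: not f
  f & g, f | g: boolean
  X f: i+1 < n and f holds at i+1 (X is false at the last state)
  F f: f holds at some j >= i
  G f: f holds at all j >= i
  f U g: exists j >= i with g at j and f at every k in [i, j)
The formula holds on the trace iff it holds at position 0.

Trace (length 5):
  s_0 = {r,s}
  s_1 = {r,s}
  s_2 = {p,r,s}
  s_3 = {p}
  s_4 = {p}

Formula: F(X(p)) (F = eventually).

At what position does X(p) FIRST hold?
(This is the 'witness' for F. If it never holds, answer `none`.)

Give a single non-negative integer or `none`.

s_0={r,s}: X(p)=False p=False
s_1={r,s}: X(p)=True p=False
s_2={p,r,s}: X(p)=True p=True
s_3={p}: X(p)=True p=True
s_4={p}: X(p)=False p=True
F(X(p)) holds; first witness at position 1.

Answer: 1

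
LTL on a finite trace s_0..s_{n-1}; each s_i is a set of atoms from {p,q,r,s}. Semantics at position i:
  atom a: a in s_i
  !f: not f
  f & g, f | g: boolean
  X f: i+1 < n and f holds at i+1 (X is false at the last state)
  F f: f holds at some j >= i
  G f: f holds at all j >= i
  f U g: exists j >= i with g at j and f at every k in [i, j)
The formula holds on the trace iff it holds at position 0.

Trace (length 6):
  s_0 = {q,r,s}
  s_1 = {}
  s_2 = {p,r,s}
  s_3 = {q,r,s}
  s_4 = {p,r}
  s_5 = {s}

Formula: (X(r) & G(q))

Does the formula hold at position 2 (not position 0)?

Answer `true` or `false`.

Answer: false

Derivation:
s_0={q,r,s}: (X(r) & G(q))=False X(r)=False r=True G(q)=False q=True
s_1={}: (X(r) & G(q))=False X(r)=True r=False G(q)=False q=False
s_2={p,r,s}: (X(r) & G(q))=False X(r)=True r=True G(q)=False q=False
s_3={q,r,s}: (X(r) & G(q))=False X(r)=True r=True G(q)=False q=True
s_4={p,r}: (X(r) & G(q))=False X(r)=False r=True G(q)=False q=False
s_5={s}: (X(r) & G(q))=False X(r)=False r=False G(q)=False q=False
Evaluating at position 2: result = False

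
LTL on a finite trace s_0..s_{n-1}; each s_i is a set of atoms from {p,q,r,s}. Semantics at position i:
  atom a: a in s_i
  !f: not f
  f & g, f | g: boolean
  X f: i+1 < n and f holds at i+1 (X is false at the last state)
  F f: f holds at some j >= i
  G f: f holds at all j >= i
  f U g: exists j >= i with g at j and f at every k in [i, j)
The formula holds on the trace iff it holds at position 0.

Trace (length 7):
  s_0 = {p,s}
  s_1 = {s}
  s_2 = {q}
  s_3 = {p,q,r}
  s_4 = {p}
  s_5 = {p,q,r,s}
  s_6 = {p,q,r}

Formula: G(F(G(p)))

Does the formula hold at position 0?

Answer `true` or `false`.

Answer: true

Derivation:
s_0={p,s}: G(F(G(p)))=True F(G(p))=True G(p)=False p=True
s_1={s}: G(F(G(p)))=True F(G(p))=True G(p)=False p=False
s_2={q}: G(F(G(p)))=True F(G(p))=True G(p)=False p=False
s_3={p,q,r}: G(F(G(p)))=True F(G(p))=True G(p)=True p=True
s_4={p}: G(F(G(p)))=True F(G(p))=True G(p)=True p=True
s_5={p,q,r,s}: G(F(G(p)))=True F(G(p))=True G(p)=True p=True
s_6={p,q,r}: G(F(G(p)))=True F(G(p))=True G(p)=True p=True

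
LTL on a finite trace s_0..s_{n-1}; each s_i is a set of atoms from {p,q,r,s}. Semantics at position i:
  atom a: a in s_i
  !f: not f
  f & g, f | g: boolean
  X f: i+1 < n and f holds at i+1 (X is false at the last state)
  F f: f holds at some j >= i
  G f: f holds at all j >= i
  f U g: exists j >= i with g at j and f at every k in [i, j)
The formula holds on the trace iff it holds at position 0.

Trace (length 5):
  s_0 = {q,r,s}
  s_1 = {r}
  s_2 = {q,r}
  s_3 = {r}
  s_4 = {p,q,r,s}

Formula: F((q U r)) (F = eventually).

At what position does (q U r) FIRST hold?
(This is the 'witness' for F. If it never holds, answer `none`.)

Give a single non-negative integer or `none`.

s_0={q,r,s}: (q U r)=True q=True r=True
s_1={r}: (q U r)=True q=False r=True
s_2={q,r}: (q U r)=True q=True r=True
s_3={r}: (q U r)=True q=False r=True
s_4={p,q,r,s}: (q U r)=True q=True r=True
F((q U r)) holds; first witness at position 0.

Answer: 0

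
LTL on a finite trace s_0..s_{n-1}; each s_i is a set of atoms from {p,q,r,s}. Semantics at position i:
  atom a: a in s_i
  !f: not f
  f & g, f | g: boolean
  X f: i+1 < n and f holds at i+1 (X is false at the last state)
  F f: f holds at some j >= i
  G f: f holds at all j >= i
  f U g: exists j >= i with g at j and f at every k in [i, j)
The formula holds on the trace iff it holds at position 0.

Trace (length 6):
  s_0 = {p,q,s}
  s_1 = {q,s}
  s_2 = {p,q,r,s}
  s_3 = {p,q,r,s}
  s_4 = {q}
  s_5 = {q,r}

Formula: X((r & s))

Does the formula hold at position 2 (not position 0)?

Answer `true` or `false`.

s_0={p,q,s}: X((r & s))=False (r & s)=False r=False s=True
s_1={q,s}: X((r & s))=True (r & s)=False r=False s=True
s_2={p,q,r,s}: X((r & s))=True (r & s)=True r=True s=True
s_3={p,q,r,s}: X((r & s))=False (r & s)=True r=True s=True
s_4={q}: X((r & s))=False (r & s)=False r=False s=False
s_5={q,r}: X((r & s))=False (r & s)=False r=True s=False
Evaluating at position 2: result = True

Answer: true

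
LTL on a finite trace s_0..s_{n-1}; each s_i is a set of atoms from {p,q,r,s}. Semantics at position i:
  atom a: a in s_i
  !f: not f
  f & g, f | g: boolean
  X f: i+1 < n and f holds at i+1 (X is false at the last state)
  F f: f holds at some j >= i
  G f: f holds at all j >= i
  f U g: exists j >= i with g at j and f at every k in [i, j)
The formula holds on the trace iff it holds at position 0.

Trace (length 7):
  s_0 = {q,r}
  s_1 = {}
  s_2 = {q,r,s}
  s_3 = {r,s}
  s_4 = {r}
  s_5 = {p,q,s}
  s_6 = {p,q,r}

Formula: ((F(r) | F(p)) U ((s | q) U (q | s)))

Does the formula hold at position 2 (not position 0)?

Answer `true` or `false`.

Answer: true

Derivation:
s_0={q,r}: ((F(r) | F(p)) U ((s | q) U (q | s)))=True (F(r) | F(p))=True F(r)=True r=True F(p)=True p=False ((s | q) U (q | s))=True (s | q)=True s=False q=True (q | s)=True
s_1={}: ((F(r) | F(p)) U ((s | q) U (q | s)))=True (F(r) | F(p))=True F(r)=True r=False F(p)=True p=False ((s | q) U (q | s))=False (s | q)=False s=False q=False (q | s)=False
s_2={q,r,s}: ((F(r) | F(p)) U ((s | q) U (q | s)))=True (F(r) | F(p))=True F(r)=True r=True F(p)=True p=False ((s | q) U (q | s))=True (s | q)=True s=True q=True (q | s)=True
s_3={r,s}: ((F(r) | F(p)) U ((s | q) U (q | s)))=True (F(r) | F(p))=True F(r)=True r=True F(p)=True p=False ((s | q) U (q | s))=True (s | q)=True s=True q=False (q | s)=True
s_4={r}: ((F(r) | F(p)) U ((s | q) U (q | s)))=True (F(r) | F(p))=True F(r)=True r=True F(p)=True p=False ((s | q) U (q | s))=False (s | q)=False s=False q=False (q | s)=False
s_5={p,q,s}: ((F(r) | F(p)) U ((s | q) U (q | s)))=True (F(r) | F(p))=True F(r)=True r=False F(p)=True p=True ((s | q) U (q | s))=True (s | q)=True s=True q=True (q | s)=True
s_6={p,q,r}: ((F(r) | F(p)) U ((s | q) U (q | s)))=True (F(r) | F(p))=True F(r)=True r=True F(p)=True p=True ((s | q) U (q | s))=True (s | q)=True s=False q=True (q | s)=True
Evaluating at position 2: result = True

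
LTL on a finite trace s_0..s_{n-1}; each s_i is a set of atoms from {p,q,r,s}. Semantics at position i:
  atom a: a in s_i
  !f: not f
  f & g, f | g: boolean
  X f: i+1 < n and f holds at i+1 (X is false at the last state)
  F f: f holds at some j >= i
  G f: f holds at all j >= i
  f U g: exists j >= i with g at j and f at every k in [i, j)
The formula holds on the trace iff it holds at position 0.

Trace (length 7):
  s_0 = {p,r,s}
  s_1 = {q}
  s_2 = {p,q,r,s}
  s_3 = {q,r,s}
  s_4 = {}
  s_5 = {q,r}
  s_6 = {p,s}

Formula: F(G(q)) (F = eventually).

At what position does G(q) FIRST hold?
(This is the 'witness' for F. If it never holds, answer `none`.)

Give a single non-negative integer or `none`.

Answer: none

Derivation:
s_0={p,r,s}: G(q)=False q=False
s_1={q}: G(q)=False q=True
s_2={p,q,r,s}: G(q)=False q=True
s_3={q,r,s}: G(q)=False q=True
s_4={}: G(q)=False q=False
s_5={q,r}: G(q)=False q=True
s_6={p,s}: G(q)=False q=False
F(G(q)) does not hold (no witness exists).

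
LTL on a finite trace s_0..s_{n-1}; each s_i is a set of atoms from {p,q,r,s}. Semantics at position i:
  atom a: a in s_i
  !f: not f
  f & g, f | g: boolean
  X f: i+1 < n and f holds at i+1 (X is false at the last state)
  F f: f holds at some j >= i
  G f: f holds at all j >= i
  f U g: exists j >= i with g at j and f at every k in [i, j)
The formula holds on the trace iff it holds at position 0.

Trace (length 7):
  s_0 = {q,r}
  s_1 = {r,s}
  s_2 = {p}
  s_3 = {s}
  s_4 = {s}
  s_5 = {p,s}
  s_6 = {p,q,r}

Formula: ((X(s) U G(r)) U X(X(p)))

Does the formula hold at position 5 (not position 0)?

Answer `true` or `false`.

s_0={q,r}: ((X(s) U G(r)) U X(X(p)))=True (X(s) U G(r))=False X(s)=True s=False G(r)=False r=True X(X(p))=True X(p)=False p=False
s_1={r,s}: ((X(s) U G(r)) U X(X(p)))=False (X(s) U G(r))=False X(s)=False s=True G(r)=False r=True X(X(p))=False X(p)=True p=False
s_2={p}: ((X(s) U G(r)) U X(X(p)))=False (X(s) U G(r))=False X(s)=True s=False G(r)=False r=False X(X(p))=False X(p)=False p=True
s_3={s}: ((X(s) U G(r)) U X(X(p)))=True (X(s) U G(r))=False X(s)=True s=True G(r)=False r=False X(X(p))=True X(p)=False p=False
s_4={s}: ((X(s) U G(r)) U X(X(p)))=True (X(s) U G(r))=False X(s)=True s=True G(r)=False r=False X(X(p))=True X(p)=True p=False
s_5={p,s}: ((X(s) U G(r)) U X(X(p)))=False (X(s) U G(r))=False X(s)=False s=True G(r)=False r=False X(X(p))=False X(p)=True p=True
s_6={p,q,r}: ((X(s) U G(r)) U X(X(p)))=False (X(s) U G(r))=True X(s)=False s=False G(r)=True r=True X(X(p))=False X(p)=False p=True
Evaluating at position 5: result = False

Answer: false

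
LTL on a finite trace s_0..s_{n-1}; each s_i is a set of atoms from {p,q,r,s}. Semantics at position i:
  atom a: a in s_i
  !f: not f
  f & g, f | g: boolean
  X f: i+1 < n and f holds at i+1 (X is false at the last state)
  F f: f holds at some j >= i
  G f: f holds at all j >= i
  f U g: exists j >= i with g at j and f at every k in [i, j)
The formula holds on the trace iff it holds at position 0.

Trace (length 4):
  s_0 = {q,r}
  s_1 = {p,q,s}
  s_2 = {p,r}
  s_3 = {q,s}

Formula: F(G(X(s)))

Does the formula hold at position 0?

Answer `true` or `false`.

s_0={q,r}: F(G(X(s)))=False G(X(s))=False X(s)=True s=False
s_1={p,q,s}: F(G(X(s)))=False G(X(s))=False X(s)=False s=True
s_2={p,r}: F(G(X(s)))=False G(X(s))=False X(s)=True s=False
s_3={q,s}: F(G(X(s)))=False G(X(s))=False X(s)=False s=True

Answer: false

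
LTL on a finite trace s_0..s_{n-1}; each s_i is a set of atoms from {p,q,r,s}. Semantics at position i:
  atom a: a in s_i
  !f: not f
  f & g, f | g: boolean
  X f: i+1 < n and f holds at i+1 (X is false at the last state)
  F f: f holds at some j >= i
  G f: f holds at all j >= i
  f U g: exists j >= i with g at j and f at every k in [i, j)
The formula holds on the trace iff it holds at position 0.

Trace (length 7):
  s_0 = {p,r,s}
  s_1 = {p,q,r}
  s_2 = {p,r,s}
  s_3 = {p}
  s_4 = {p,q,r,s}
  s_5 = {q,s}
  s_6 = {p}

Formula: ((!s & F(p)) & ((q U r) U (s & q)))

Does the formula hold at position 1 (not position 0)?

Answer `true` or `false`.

s_0={p,r,s}: ((!s & F(p)) & ((q U r) U (s & q)))=False (!s & F(p))=False !s=False s=True F(p)=True p=True ((q U r) U (s & q))=False (q U r)=True q=False r=True (s & q)=False
s_1={p,q,r}: ((!s & F(p)) & ((q U r) U (s & q)))=False (!s & F(p))=True !s=True s=False F(p)=True p=True ((q U r) U (s & q))=False (q U r)=True q=True r=True (s & q)=False
s_2={p,r,s}: ((!s & F(p)) & ((q U r) U (s & q)))=False (!s & F(p))=False !s=False s=True F(p)=True p=True ((q U r) U (s & q))=False (q U r)=True q=False r=True (s & q)=False
s_3={p}: ((!s & F(p)) & ((q U r) U (s & q)))=False (!s & F(p))=True !s=True s=False F(p)=True p=True ((q U r) U (s & q))=False (q U r)=False q=False r=False (s & q)=False
s_4={p,q,r,s}: ((!s & F(p)) & ((q U r) U (s & q)))=False (!s & F(p))=False !s=False s=True F(p)=True p=True ((q U r) U (s & q))=True (q U r)=True q=True r=True (s & q)=True
s_5={q,s}: ((!s & F(p)) & ((q U r) U (s & q)))=False (!s & F(p))=False !s=False s=True F(p)=True p=False ((q U r) U (s & q))=True (q U r)=False q=True r=False (s & q)=True
s_6={p}: ((!s & F(p)) & ((q U r) U (s & q)))=False (!s & F(p))=True !s=True s=False F(p)=True p=True ((q U r) U (s & q))=False (q U r)=False q=False r=False (s & q)=False
Evaluating at position 1: result = False

Answer: false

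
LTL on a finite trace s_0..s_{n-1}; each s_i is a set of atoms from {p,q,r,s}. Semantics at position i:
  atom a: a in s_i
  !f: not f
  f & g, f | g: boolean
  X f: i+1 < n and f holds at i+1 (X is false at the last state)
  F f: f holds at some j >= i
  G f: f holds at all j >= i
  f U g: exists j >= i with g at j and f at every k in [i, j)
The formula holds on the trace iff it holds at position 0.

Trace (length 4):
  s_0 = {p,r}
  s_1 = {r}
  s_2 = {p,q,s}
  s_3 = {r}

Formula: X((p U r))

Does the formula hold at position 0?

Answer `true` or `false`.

Answer: true

Derivation:
s_0={p,r}: X((p U r))=True (p U r)=True p=True r=True
s_1={r}: X((p U r))=True (p U r)=True p=False r=True
s_2={p,q,s}: X((p U r))=True (p U r)=True p=True r=False
s_3={r}: X((p U r))=False (p U r)=True p=False r=True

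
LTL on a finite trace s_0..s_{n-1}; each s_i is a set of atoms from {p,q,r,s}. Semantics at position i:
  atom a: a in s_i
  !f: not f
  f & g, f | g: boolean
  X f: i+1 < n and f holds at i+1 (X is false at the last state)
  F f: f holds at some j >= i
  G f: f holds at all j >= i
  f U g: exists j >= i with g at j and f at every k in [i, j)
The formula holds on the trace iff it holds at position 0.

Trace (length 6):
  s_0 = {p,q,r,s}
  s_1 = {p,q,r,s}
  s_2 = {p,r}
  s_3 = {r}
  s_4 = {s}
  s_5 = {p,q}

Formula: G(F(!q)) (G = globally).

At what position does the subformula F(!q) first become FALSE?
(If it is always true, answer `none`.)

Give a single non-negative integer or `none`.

Answer: 5

Derivation:
s_0={p,q,r,s}: F(!q)=True !q=False q=True
s_1={p,q,r,s}: F(!q)=True !q=False q=True
s_2={p,r}: F(!q)=True !q=True q=False
s_3={r}: F(!q)=True !q=True q=False
s_4={s}: F(!q)=True !q=True q=False
s_5={p,q}: F(!q)=False !q=False q=True
G(F(!q)) holds globally = False
First violation at position 5.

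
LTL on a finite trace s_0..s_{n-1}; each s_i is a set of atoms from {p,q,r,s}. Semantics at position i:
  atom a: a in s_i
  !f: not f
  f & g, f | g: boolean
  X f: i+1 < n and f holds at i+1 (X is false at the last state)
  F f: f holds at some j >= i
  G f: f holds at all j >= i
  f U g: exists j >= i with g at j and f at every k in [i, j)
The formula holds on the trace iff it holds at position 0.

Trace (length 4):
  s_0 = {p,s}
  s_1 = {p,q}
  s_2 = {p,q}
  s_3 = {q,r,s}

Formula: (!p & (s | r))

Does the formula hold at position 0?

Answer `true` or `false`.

s_0={p,s}: (!p & (s | r))=False !p=False p=True (s | r)=True s=True r=False
s_1={p,q}: (!p & (s | r))=False !p=False p=True (s | r)=False s=False r=False
s_2={p,q}: (!p & (s | r))=False !p=False p=True (s | r)=False s=False r=False
s_3={q,r,s}: (!p & (s | r))=True !p=True p=False (s | r)=True s=True r=True

Answer: false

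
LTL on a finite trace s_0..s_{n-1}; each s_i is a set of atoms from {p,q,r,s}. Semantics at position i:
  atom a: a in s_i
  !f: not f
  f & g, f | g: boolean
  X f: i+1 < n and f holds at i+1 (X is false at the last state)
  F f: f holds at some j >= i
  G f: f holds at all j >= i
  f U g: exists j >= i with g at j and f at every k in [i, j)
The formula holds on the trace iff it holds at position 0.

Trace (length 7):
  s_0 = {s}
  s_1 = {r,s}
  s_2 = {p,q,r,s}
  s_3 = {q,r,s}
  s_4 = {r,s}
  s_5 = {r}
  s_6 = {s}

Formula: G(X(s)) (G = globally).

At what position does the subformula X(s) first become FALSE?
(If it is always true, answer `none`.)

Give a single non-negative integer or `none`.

s_0={s}: X(s)=True s=True
s_1={r,s}: X(s)=True s=True
s_2={p,q,r,s}: X(s)=True s=True
s_3={q,r,s}: X(s)=True s=True
s_4={r,s}: X(s)=False s=True
s_5={r}: X(s)=True s=False
s_6={s}: X(s)=False s=True
G(X(s)) holds globally = False
First violation at position 4.

Answer: 4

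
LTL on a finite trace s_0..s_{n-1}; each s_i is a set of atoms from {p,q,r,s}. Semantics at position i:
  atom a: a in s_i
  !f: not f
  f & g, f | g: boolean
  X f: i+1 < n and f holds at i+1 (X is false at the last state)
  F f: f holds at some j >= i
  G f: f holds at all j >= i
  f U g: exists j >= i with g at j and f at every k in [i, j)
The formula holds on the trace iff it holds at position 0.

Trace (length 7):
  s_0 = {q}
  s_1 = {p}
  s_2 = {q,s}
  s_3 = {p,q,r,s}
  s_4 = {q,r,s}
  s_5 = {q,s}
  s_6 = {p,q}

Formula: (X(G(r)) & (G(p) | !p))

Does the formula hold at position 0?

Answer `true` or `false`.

s_0={q}: (X(G(r)) & (G(p) | !p))=False X(G(r))=False G(r)=False r=False (G(p) | !p)=True G(p)=False p=False !p=True
s_1={p}: (X(G(r)) & (G(p) | !p))=False X(G(r))=False G(r)=False r=False (G(p) | !p)=False G(p)=False p=True !p=False
s_2={q,s}: (X(G(r)) & (G(p) | !p))=False X(G(r))=False G(r)=False r=False (G(p) | !p)=True G(p)=False p=False !p=True
s_3={p,q,r,s}: (X(G(r)) & (G(p) | !p))=False X(G(r))=False G(r)=False r=True (G(p) | !p)=False G(p)=False p=True !p=False
s_4={q,r,s}: (X(G(r)) & (G(p) | !p))=False X(G(r))=False G(r)=False r=True (G(p) | !p)=True G(p)=False p=False !p=True
s_5={q,s}: (X(G(r)) & (G(p) | !p))=False X(G(r))=False G(r)=False r=False (G(p) | !p)=True G(p)=False p=False !p=True
s_6={p,q}: (X(G(r)) & (G(p) | !p))=False X(G(r))=False G(r)=False r=False (G(p) | !p)=True G(p)=True p=True !p=False

Answer: false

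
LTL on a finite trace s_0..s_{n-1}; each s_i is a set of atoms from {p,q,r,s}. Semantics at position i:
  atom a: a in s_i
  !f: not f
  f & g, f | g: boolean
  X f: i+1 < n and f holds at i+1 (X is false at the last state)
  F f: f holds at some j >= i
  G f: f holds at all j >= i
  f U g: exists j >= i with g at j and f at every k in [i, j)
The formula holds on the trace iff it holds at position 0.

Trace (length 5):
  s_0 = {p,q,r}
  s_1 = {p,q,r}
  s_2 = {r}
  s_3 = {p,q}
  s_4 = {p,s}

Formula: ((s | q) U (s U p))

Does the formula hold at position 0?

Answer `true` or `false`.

Answer: true

Derivation:
s_0={p,q,r}: ((s | q) U (s U p))=True (s | q)=True s=False q=True (s U p)=True p=True
s_1={p,q,r}: ((s | q) U (s U p))=True (s | q)=True s=False q=True (s U p)=True p=True
s_2={r}: ((s | q) U (s U p))=False (s | q)=False s=False q=False (s U p)=False p=False
s_3={p,q}: ((s | q) U (s U p))=True (s | q)=True s=False q=True (s U p)=True p=True
s_4={p,s}: ((s | q) U (s U p))=True (s | q)=True s=True q=False (s U p)=True p=True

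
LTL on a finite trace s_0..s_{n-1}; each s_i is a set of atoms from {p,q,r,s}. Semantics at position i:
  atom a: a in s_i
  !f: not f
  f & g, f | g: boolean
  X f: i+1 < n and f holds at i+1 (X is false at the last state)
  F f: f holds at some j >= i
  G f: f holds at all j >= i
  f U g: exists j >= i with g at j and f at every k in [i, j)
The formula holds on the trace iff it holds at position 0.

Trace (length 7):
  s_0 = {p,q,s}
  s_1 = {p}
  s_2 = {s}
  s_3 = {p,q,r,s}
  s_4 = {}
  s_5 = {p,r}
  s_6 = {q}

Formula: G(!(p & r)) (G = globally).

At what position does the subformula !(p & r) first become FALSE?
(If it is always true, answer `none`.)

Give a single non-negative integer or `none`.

Answer: 3

Derivation:
s_0={p,q,s}: !(p & r)=True (p & r)=False p=True r=False
s_1={p}: !(p & r)=True (p & r)=False p=True r=False
s_2={s}: !(p & r)=True (p & r)=False p=False r=False
s_3={p,q,r,s}: !(p & r)=False (p & r)=True p=True r=True
s_4={}: !(p & r)=True (p & r)=False p=False r=False
s_5={p,r}: !(p & r)=False (p & r)=True p=True r=True
s_6={q}: !(p & r)=True (p & r)=False p=False r=False
G(!(p & r)) holds globally = False
First violation at position 3.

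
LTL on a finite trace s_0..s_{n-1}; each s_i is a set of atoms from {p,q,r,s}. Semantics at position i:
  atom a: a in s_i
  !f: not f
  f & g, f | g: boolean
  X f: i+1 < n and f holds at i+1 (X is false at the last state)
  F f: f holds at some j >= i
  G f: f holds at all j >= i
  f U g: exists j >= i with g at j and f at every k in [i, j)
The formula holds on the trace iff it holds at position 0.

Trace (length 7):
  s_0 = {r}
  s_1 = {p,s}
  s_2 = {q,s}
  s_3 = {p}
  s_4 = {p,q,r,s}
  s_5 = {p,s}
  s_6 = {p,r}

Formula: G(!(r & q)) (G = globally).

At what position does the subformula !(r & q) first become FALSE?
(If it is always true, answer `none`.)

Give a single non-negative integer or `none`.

s_0={r}: !(r & q)=True (r & q)=False r=True q=False
s_1={p,s}: !(r & q)=True (r & q)=False r=False q=False
s_2={q,s}: !(r & q)=True (r & q)=False r=False q=True
s_3={p}: !(r & q)=True (r & q)=False r=False q=False
s_4={p,q,r,s}: !(r & q)=False (r & q)=True r=True q=True
s_5={p,s}: !(r & q)=True (r & q)=False r=False q=False
s_6={p,r}: !(r & q)=True (r & q)=False r=True q=False
G(!(r & q)) holds globally = False
First violation at position 4.

Answer: 4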